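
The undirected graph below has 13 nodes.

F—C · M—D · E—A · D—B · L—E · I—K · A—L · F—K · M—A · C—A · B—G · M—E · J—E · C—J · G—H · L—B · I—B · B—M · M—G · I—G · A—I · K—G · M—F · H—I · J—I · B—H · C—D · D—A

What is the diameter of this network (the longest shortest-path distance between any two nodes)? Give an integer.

3

Eccentricity of each node (its greatest distance to any other): A:2, B:2, C:3, D:3, E:3, F:3, G:3, H:3, I:2, J:2, K:3, L:3, M:2.
The maximum eccentricity is 3, realized for instance by the pair F–H via F – K – I – H. So the diameter is 3.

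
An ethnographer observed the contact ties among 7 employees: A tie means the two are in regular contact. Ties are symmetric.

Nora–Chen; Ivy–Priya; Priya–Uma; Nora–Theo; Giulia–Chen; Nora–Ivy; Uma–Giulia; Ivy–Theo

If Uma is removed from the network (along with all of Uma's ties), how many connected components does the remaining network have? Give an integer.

Uma's neighbors (Giulia and Priya) remain reachable from one another through other ties, so the rest of the network stays in one piece.

1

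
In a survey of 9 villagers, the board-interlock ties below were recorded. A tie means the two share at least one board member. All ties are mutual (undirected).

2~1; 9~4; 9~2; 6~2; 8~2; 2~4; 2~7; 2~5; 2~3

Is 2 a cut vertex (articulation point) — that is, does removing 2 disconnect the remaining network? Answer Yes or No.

Yes

Removing 2 leaves {3} with no path to {4 and 9}, so the network splits into 7 components. 2 is a cut vertex.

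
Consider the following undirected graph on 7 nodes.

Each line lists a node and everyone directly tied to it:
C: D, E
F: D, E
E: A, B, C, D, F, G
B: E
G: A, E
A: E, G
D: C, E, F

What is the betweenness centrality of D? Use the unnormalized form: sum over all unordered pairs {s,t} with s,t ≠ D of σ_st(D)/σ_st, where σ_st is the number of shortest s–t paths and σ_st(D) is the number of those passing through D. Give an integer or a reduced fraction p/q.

1/2

Pairs whose geodesics pass through D — F–C: 1/2.
All other pairs contribute 0.
Summing the contributions gives betweenness(D) = 1/2.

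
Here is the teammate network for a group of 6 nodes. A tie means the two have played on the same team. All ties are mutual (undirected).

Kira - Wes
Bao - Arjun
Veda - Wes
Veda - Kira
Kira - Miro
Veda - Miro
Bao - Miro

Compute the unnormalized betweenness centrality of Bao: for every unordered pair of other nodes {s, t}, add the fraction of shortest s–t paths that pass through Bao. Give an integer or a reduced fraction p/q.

4

Pairs whose geodesics pass through Bao — Miro–Arjun: 1; Kira–Arjun: 1; Veda–Arjun: 1; Wes–Arjun: 2/2.
All other pairs contribute 0.
Summing the contributions gives betweenness(Bao) = 4.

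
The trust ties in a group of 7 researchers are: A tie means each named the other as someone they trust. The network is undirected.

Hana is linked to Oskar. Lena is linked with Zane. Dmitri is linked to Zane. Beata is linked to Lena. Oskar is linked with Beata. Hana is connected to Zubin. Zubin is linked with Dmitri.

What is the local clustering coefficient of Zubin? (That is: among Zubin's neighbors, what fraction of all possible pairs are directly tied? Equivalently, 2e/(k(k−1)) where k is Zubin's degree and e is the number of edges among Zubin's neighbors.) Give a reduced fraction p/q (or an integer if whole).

Zubin's neighbors: Dmitri and Hana (k = 2).
Possible neighbor pairs: C(2,2) = 1. Edges among them: none → e = 0.
Clustering(Zubin) = 0/1.

0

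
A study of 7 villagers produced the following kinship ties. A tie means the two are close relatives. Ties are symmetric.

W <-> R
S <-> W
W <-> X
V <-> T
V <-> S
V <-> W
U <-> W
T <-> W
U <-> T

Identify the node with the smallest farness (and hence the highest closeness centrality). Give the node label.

Farness (sum of distances to all others) for each node — R:11, S:10, T:9, U:10, V:9, W:6, X:11.
The smallest farness is 6, for W, so W has the highest closeness.

W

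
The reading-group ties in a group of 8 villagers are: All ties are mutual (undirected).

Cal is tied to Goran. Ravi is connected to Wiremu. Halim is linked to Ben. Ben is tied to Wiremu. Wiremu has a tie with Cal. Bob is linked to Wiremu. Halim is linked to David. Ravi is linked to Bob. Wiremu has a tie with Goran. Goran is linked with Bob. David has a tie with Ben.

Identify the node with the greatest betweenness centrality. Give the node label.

Wiremu

Unnormalized betweenness of each node: Ben:10, Bob:1/2, Cal:0, David:0, Goran:1/2, Halim:0, Ravi:0, Wiremu:14.
Wiremu has the largest value, 14, making it the main broker — the node through which the most shortest paths run.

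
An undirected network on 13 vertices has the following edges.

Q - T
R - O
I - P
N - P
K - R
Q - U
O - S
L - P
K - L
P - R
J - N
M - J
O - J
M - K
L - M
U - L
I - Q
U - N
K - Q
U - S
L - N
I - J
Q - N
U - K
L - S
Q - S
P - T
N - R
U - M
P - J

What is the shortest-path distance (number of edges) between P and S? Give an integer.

2

One shortest route is P – L – S, which uses 2 edges, and P and S are not directly tied, so nothing shorter exists. So d(P,S) = 2.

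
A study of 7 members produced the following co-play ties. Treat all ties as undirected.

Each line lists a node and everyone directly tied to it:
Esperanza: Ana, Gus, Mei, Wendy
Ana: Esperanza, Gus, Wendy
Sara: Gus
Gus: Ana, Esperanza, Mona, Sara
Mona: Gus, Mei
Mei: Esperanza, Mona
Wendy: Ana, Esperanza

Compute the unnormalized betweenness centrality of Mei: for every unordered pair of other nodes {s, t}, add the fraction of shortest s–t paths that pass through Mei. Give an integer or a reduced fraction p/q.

Pairs whose geodesics pass through Mei — Wendy–Mona: 1/3; Mona–Esperanza: 1/2.
All other pairs contribute 0.
Summing the contributions gives betweenness(Mei) = 5/6.

5/6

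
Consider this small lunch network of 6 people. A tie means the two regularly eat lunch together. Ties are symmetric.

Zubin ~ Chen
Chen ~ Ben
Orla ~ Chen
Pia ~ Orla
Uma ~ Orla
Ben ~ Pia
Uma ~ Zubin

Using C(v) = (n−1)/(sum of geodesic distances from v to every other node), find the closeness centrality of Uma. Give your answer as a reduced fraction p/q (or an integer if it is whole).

5/9

Distances from Uma: Ben:3, Chen:2, Orla:1, Pia:2, Zubin:1. Sum = 9.
n = 6, so closeness = 5/9.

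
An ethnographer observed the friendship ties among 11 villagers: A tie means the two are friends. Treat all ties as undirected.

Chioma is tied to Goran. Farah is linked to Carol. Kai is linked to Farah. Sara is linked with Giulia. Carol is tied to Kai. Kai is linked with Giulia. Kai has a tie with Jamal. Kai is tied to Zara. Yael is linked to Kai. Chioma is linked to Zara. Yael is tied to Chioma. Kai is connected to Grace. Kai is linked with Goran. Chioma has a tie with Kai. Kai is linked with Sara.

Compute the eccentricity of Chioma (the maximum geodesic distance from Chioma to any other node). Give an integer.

2

Distances from Chioma: Carol:2, Farah:2, Giulia:2, Goran:1, Grace:2, Jamal:2, Kai:1, Sara:2, Yael:1, Zara:1.
The largest is 2 (to Sara, Grace, Jamal, Carol, Giulia, and Farah), so the eccentricity of Chioma is 2.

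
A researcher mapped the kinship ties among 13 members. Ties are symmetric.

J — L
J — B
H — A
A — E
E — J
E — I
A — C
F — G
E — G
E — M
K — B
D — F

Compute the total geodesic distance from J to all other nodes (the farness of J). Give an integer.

Distances from J: A:2, B:1, C:3, D:4, E:1, F:3, G:2, H:3, I:2, K:2, L:1, M:2.
Sum = 2 + 1 + 3 + 4 + 1 + 3 + 2 + 3 + 2 + 2 + 1 + 2 = 26.

26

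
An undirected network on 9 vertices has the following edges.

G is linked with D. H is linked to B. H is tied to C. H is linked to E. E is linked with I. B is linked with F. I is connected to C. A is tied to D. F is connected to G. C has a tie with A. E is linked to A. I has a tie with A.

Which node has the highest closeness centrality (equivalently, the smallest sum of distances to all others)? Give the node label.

A

Farness (sum of distances to all others) for each node — A:14, B:17, C:15, D:16, E:15, F:19, G:18, H:15, I:17.
The smallest farness is 14, for A, so A has the highest closeness.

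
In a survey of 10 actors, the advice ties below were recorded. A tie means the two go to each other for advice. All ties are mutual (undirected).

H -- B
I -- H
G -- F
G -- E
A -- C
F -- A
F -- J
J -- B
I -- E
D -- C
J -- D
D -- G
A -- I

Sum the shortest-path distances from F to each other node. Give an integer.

Distances from F: A:1, B:2, C:2, D:2, E:2, G:1, H:3, I:2, J:1.
Sum = 1 + 2 + 2 + 2 + 2 + 1 + 3 + 2 + 1 = 16.

16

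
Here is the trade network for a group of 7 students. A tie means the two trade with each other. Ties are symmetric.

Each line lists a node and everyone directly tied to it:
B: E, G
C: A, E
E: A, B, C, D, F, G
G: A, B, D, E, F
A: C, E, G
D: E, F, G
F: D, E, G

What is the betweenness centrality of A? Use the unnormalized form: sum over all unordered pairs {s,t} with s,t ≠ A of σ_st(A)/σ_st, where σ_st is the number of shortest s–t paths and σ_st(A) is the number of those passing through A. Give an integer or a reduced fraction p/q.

1/2

Pairs whose geodesics pass through A — G–C: 1/2.
All other pairs contribute 0.
Summing the contributions gives betweenness(A) = 1/2.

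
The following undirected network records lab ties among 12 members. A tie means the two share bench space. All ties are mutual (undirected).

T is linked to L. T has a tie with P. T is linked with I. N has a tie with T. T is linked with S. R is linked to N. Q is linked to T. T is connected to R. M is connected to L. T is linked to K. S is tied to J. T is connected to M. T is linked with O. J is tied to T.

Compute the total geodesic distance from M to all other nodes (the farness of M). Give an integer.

20

Distances from M: I:2, J:2, K:2, L:1, N:2, O:2, P:2, Q:2, R:2, S:2, T:1.
Sum = 2 + 2 + 2 + 1 + 2 + 2 + 2 + 2 + 2 + 2 + 1 = 20.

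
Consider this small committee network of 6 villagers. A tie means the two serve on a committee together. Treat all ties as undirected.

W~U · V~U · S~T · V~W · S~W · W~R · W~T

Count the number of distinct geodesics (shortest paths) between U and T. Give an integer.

1

The shortest distance is 2, and the only length-2 path is U–W–T. So there is exactly 1 shortest path.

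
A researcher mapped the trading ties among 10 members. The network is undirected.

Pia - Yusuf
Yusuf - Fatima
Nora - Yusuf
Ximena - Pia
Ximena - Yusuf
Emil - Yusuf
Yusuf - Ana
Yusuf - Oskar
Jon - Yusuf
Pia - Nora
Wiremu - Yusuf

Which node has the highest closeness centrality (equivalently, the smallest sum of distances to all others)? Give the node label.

Yusuf

Farness (sum of distances to all others) for each node — Ana:17, Emil:17, Fatima:17, Jon:17, Nora:16, Oskar:17, Pia:15, Wiremu:17, Ximena:16, Yusuf:9.
The smallest farness is 9, for Yusuf, so Yusuf has the highest closeness.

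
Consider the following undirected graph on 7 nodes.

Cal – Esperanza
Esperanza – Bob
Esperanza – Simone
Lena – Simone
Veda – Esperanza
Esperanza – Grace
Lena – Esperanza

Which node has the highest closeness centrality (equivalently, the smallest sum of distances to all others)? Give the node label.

Farness (sum of distances to all others) for each node — Bob:11, Cal:11, Esperanza:6, Grace:11, Lena:10, Simone:10, Veda:11.
The smallest farness is 6, for Esperanza, so Esperanza has the highest closeness.

Esperanza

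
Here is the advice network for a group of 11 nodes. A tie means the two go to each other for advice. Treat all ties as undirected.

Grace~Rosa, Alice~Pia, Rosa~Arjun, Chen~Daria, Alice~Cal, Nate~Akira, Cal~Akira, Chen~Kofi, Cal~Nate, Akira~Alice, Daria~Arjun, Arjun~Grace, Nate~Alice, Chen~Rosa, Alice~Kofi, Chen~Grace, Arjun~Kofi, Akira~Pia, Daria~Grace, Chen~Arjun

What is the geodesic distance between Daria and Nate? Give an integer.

One shortest route is Daria – Chen – Kofi – Alice – Nate, which uses 4 edges, and at distance 3 from Daria we only reach {Alice}, which does not include Nate. So d(Daria,Nate) = 4.

4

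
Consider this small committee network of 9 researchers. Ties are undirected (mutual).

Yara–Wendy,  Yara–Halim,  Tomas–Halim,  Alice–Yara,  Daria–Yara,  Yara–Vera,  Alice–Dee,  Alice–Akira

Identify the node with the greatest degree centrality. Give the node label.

Degrees — Akira:1, Alice:3, Daria:1, Dee:1, Halim:2, Tomas:1, Vera:1, Wendy:1, Yara:5.
The maximum is 5, attained only by Yara.

Yara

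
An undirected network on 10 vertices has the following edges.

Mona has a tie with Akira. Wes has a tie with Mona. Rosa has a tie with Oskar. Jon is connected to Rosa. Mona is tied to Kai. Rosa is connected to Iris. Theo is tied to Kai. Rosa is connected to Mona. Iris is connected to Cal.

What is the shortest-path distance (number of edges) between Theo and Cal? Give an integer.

One shortest route is Theo – Kai – Mona – Rosa – Iris – Cal, which uses 5 edges, and at distance 4 from Theo we only reach {Iris, Jon, Oskar}, which does not include Cal. So d(Theo,Cal) = 5.

5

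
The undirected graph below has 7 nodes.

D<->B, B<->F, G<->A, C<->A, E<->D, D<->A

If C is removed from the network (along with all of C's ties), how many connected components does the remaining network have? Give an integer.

1

C's neighbors (A) remain reachable from one another through other ties, so the rest of the network stays in one piece.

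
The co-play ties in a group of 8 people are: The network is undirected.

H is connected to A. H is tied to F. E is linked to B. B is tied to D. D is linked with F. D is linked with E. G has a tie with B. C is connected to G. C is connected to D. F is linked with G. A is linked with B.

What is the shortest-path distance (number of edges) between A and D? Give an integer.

2

One shortest route is A – B – D, which uses 2 edges, and A and D are not directly tied, so nothing shorter exists. So d(A,D) = 2.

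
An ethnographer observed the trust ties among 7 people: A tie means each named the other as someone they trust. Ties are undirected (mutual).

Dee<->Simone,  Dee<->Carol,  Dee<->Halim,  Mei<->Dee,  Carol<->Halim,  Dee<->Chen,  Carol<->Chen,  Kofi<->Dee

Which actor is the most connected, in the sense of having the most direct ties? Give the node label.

Degrees — Carol:3, Chen:2, Dee:6, Halim:2, Kofi:1, Mei:1, Simone:1.
The maximum is 6, attained only by Dee.

Dee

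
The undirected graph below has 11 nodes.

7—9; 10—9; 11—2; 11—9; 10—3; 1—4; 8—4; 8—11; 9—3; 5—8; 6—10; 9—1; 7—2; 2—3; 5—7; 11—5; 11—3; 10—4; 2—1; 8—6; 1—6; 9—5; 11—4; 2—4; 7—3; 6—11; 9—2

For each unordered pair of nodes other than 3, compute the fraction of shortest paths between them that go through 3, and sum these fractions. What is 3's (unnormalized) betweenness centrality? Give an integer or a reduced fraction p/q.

Pairs whose geodesics pass through 3 — 10–7: 1/2; 10–2: 1/3; 10–11: 1/4; 7–6: 2/9; 7–11: 1/4.
All other pairs contribute 0.
Summing the contributions gives betweenness(3) = 14/9.

14/9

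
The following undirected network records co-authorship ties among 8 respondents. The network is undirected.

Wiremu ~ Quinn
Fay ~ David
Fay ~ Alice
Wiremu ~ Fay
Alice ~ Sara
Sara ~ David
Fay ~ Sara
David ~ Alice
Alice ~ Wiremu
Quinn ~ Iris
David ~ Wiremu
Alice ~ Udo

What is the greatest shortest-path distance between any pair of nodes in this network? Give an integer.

4

Eccentricity of each node (its greatest distance to any other): Alice:3, David:3, Fay:3, Iris:4, Quinn:3, Sara:4, Udo:4, Wiremu:2.
The maximum eccentricity is 4, realized for instance by the pair Sara–Iris via Sara – David – Wiremu – Quinn – Iris. So the diameter is 4.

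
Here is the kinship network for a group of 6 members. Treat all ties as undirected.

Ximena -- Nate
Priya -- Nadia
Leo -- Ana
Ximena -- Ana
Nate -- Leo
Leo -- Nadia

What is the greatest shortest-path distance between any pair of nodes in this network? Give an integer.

Eccentricity of each node (its greatest distance to any other): Ana:3, Leo:2, Nadia:3, Nate:3, Priya:4, Ximena:4.
The maximum eccentricity is 4, realized for instance by the pair Priya–Ximena via Priya – Nadia – Leo – Nate – Ximena. So the diameter is 4.

4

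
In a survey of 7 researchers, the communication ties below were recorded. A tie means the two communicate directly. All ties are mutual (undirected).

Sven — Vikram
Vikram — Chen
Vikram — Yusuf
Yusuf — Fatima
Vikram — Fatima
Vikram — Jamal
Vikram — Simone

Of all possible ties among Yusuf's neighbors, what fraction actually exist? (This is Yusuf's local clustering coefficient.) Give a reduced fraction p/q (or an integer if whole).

1

Yusuf's neighbors: Fatima and Vikram (k = 2).
Possible neighbor pairs: C(2,2) = 1. Edges among them: Fatima–Vikram → e = 1.
Clustering(Yusuf) = 1/1.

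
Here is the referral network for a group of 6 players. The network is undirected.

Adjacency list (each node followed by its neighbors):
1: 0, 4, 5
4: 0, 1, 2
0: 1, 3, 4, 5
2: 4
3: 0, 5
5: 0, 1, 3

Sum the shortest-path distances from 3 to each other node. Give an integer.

9

Distances from 3: 0:1, 1:2, 2:3, 4:2, 5:1.
Sum = 1 + 2 + 3 + 2 + 1 = 9.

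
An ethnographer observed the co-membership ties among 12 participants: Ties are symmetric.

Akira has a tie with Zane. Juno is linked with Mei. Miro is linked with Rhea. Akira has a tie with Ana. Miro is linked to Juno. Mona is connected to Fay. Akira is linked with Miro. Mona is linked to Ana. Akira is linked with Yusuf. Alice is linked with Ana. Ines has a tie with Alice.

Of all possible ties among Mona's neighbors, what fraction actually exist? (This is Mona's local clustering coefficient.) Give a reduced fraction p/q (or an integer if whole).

0

Mona's neighbors: Ana and Fay (k = 2).
Possible neighbor pairs: C(2,2) = 1. Edges among them: none → e = 0.
Clustering(Mona) = 0/1.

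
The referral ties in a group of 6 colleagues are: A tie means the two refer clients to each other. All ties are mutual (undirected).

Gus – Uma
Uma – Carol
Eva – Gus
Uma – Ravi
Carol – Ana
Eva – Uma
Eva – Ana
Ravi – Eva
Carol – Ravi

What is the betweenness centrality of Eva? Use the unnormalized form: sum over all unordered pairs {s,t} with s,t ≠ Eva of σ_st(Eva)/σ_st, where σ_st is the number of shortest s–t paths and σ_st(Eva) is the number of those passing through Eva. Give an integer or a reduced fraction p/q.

Pairs whose geodesics pass through Eva — Gus–Ravi: 1/2; Gus–Ana: 1; Uma–Ana: 1/2; Ravi–Ana: 1/2.
All other pairs contribute 0.
Summing the contributions gives betweenness(Eva) = 5/2.

5/2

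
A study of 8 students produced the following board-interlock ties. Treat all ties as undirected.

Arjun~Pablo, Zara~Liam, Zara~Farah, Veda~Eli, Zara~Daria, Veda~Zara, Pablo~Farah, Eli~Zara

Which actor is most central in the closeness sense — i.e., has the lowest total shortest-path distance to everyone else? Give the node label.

Zara

Farness (sum of distances to all others) for each node — Arjun:22, Daria:16, Eli:15, Farah:12, Liam:16, Pablo:16, Veda:15, Zara:10.
The smallest farness is 10, for Zara, so Zara has the highest closeness.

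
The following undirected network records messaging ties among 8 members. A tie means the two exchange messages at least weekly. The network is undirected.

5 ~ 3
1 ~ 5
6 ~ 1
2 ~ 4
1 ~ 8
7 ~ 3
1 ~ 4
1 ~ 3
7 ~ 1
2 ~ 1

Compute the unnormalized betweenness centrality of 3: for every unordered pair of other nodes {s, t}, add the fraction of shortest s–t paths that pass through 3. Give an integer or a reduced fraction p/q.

Pairs whose geodesics pass through 3 — 7–5: 1/2.
All other pairs contribute 0.
Summing the contributions gives betweenness(3) = 1/2.

1/2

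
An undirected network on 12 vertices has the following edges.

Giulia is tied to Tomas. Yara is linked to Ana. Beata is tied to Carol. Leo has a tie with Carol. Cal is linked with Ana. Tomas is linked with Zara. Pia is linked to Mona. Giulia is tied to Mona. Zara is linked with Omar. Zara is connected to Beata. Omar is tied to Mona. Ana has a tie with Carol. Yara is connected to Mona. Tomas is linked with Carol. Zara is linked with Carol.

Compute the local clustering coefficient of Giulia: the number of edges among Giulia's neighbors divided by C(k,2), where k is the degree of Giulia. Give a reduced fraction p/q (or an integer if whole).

0

Giulia's neighbors: Mona and Tomas (k = 2).
Possible neighbor pairs: C(2,2) = 1. Edges among them: none → e = 0.
Clustering(Giulia) = 0/1.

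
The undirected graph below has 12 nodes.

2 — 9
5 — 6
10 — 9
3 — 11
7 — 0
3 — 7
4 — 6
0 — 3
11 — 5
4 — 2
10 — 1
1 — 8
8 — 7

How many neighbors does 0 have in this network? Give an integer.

2

0 is directly tied to 3 and 7. That is 2 neighbors, so the degree of 0 is 2.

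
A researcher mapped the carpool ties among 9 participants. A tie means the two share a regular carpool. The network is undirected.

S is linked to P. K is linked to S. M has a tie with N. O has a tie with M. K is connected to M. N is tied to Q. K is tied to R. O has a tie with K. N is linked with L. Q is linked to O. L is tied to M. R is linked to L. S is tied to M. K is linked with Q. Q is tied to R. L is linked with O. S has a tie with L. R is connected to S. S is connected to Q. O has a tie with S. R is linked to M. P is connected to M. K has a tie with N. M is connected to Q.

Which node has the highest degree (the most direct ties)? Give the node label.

Degrees — K:6, L:5, M:8, N:4, O:5, P:2, Q:6, R:5, S:7.
The maximum is 8, attained only by M.

M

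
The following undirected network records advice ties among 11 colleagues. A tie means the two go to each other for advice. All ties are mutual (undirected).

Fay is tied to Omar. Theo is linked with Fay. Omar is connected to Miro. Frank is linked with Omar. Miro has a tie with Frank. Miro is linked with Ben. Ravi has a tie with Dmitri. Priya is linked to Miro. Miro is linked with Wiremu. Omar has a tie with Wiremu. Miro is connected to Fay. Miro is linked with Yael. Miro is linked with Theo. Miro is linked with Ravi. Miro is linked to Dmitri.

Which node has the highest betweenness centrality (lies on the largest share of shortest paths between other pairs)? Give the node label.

Unnormalized betweenness of each node: Ben:0, Dmitri:0, Fay:1/2, Frank:0, Miro:38, Omar:3/2, Priya:0, Ravi:0, Theo:0, Wiremu:0, Yael:0.
Miro has the largest value, 38, making it the main broker — the node through which the most shortest paths run.

Miro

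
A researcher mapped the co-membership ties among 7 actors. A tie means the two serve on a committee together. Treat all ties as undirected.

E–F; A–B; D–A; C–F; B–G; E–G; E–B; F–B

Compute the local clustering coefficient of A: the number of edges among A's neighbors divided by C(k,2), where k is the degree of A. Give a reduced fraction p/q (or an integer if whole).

0

A's neighbors: B and D (k = 2).
Possible neighbor pairs: C(2,2) = 1. Edges among them: none → e = 0.
Clustering(A) = 0/1.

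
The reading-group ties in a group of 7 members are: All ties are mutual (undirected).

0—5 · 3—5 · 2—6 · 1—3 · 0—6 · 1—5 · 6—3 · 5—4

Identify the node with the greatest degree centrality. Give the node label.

5

Degrees — 0:2, 1:2, 2:1, 3:3, 4:1, 5:4, 6:3.
The maximum is 4, attained only by 5.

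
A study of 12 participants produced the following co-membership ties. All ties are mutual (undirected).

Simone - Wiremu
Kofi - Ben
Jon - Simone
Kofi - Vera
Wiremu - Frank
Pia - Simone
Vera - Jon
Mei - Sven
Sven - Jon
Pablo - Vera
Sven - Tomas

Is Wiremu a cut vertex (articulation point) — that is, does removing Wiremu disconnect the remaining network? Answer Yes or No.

Removing Wiremu leaves {Ben, Jon, Kofi, Mei, Pablo, Pia, Simone, Sven, Tomas, and Vera} with no path to {Frank}, so the network splits into 2 components. Wiremu is a cut vertex.

Yes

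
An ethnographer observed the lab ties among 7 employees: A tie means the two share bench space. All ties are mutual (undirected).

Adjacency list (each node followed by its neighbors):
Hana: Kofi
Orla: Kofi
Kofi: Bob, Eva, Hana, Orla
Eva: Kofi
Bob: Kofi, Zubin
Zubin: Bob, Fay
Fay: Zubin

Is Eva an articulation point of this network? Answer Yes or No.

No

Even without Eva, every remaining node can still reach every other (the residual graph is connected), so Eva is not a cut vertex.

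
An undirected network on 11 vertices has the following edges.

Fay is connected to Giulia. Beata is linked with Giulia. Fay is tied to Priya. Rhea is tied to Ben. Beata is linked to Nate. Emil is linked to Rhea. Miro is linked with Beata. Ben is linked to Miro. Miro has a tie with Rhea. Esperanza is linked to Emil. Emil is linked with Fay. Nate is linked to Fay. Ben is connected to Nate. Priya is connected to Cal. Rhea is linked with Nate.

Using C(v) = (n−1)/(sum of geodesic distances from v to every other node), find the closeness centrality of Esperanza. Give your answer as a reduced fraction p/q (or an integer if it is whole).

Distances from Esperanza: Beata:4, Ben:3, Cal:4, Emil:1, Fay:2, Giulia:3, Miro:3, Nate:3, Priya:3, Rhea:2. Sum = 28.
n = 11, so closeness = 10/28 = 5/14.

5/14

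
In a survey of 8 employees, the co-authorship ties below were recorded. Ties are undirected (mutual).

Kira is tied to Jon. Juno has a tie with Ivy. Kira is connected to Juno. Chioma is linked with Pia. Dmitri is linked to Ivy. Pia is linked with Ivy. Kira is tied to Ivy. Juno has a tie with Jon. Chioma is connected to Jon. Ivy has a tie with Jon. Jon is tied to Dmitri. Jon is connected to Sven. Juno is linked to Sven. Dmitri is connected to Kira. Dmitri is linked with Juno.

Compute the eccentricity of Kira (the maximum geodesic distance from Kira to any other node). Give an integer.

Distances from Kira: Chioma:2, Dmitri:1, Ivy:1, Jon:1, Juno:1, Pia:2, Sven:2.
The largest is 2 (to Chioma, Sven, and Pia), so the eccentricity of Kira is 2.

2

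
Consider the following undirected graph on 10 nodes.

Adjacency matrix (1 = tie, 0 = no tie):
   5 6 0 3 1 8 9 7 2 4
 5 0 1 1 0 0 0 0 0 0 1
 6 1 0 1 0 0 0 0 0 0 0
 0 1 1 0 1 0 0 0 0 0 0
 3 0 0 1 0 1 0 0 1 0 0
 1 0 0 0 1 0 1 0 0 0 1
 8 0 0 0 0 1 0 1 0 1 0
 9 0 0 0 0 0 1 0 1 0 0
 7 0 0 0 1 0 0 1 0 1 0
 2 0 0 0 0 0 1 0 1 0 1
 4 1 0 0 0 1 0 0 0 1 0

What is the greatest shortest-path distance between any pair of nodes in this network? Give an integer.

4

Eccentricity of each node (its greatest distance to any other): 0:3, 1:3, 2:3, 3:2, 4:3, 5:4, 6:4, 7:3, 8:4, 9:4.
The maximum eccentricity is 4, realized for instance by the pair 5–9 via 5 – 4 – 2 – 8 – 9. So the diameter is 4.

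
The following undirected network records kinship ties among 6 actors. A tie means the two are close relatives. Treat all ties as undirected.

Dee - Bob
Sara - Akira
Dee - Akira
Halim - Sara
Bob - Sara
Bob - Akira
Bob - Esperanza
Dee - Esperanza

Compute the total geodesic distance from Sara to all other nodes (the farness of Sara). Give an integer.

Distances from Sara: Akira:1, Bob:1, Dee:2, Esperanza:2, Halim:1.
Sum = 1 + 1 + 2 + 2 + 1 = 7.

7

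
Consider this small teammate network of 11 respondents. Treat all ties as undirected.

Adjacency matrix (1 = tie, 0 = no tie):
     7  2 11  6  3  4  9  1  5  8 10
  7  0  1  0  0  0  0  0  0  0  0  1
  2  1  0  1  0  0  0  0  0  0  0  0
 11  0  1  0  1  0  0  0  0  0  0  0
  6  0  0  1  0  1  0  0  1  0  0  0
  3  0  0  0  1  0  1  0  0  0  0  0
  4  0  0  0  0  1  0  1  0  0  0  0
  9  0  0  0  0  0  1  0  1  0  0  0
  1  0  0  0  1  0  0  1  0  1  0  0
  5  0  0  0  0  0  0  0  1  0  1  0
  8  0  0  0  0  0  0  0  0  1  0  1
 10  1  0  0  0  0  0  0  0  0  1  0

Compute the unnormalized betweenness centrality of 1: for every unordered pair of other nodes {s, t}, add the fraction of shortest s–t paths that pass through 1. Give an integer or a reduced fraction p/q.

Pairs whose geodesics pass through 1 — 7–9: 2/2; 2–9: 1; 2–5: 1/2; 11–9: 1; 11–5: 1; 11–8: 1/2; 6–9: 1; 6–5: 1; 6–8: 1; 6–10: 1/2; 3–5: 1; 3–8: 1; 3–10: 1/2; 4–5: 1 … (+5 more pairs).
All other pairs contribute 0.
Summing the contributions gives betweenness(1) = 17.

17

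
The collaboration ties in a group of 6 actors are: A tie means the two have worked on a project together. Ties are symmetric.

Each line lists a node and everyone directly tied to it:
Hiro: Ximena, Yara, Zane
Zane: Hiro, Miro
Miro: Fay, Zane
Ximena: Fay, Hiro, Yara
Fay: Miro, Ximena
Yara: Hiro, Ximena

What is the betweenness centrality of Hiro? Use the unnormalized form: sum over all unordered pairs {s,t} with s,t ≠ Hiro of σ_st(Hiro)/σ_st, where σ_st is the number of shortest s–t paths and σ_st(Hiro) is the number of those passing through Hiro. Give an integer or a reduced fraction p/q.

Pairs whose geodesics pass through Hiro — Miro–Yara: 1/2; Ximena–Zane: 1; Yara–Zane: 1.
All other pairs contribute 0.
Summing the contributions gives betweenness(Hiro) = 5/2.

5/2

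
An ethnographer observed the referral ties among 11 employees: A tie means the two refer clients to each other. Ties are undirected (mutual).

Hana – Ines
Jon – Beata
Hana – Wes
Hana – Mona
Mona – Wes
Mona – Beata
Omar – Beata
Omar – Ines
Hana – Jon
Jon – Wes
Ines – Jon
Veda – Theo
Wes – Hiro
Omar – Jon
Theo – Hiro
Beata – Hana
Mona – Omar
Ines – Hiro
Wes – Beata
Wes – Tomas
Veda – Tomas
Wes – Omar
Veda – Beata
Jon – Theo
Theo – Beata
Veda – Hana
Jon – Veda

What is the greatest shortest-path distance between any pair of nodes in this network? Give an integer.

Eccentricity of each node (its greatest distance to any other): Beata:2, Hana:2, Hiro:2, Ines:3, Jon:2, Mona:2, Omar:2, Theo:2, Tomas:3, Veda:2, Wes:2.
The maximum eccentricity is 3, realized for instance by the pair Tomas–Ines via Tomas – Wes – Hana – Ines. So the diameter is 3.

3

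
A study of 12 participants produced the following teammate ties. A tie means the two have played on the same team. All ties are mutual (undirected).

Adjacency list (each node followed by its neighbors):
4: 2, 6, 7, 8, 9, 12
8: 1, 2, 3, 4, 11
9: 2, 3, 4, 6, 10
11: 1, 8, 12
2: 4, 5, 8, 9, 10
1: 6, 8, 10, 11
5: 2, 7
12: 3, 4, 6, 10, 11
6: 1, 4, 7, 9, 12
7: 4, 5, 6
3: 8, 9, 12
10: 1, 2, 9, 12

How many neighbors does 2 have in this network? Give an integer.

5

2 is directly tied to 4, 5, 8, 9, and 10. That is 5 neighbors, so the degree of 2 is 5.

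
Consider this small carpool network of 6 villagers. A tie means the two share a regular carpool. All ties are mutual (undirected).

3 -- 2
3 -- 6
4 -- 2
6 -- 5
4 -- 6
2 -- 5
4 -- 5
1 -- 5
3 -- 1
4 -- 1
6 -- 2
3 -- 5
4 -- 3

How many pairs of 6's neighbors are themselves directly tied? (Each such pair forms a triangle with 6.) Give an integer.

6

6's neighbors: 2, 3, 4, and 5.
Neighbor pairs that are themselves tied: 6–2–3; 6–2–4; 6–2–5; 6–3–4; 6–3–5; 6–4–5. Each forms one triangle with 6, for 6 in total.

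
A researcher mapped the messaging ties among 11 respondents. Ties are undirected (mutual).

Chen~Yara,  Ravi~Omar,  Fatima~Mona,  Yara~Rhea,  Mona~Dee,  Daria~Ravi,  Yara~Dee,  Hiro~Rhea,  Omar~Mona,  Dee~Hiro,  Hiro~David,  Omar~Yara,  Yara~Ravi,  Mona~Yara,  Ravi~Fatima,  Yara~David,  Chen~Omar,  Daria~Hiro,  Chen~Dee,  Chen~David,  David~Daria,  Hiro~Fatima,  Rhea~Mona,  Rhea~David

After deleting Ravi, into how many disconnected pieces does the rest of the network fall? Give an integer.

1

Ravi's neighbors (Daria, Fatima, Omar, and Yara) remain reachable from one another through other ties, so the rest of the network stays in one piece.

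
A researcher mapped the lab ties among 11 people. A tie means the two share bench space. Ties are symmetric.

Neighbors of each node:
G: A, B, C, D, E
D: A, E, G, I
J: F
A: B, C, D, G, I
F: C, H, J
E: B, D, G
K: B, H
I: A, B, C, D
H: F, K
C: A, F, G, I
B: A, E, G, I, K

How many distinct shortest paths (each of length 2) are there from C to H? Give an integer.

The shortest distance is 2, and the only length-2 path is C–F–H. So there is exactly 1 shortest path.

1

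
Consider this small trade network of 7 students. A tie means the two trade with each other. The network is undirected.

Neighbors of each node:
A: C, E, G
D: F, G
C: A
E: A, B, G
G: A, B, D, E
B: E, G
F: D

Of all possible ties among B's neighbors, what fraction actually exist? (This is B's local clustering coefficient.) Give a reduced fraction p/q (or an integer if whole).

B's neighbors: E and G (k = 2).
Possible neighbor pairs: C(2,2) = 1. Edges among them: E–G → e = 1.
Clustering(B) = 1/1.

1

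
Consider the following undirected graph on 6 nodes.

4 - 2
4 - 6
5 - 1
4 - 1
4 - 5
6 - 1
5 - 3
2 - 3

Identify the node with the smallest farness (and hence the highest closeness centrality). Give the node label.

Farness (sum of distances to all others) for each node — 1:7, 2:8, 3:9, 4:6, 5:7, 6:9.
The smallest farness is 6, for 4, so 4 has the highest closeness.

4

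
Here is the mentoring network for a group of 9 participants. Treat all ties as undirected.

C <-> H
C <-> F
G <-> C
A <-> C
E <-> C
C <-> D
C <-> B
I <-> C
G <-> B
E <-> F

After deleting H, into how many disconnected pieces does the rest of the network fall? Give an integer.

1

H's neighbors (C) remain reachable from one another through other ties, so the rest of the network stays in one piece.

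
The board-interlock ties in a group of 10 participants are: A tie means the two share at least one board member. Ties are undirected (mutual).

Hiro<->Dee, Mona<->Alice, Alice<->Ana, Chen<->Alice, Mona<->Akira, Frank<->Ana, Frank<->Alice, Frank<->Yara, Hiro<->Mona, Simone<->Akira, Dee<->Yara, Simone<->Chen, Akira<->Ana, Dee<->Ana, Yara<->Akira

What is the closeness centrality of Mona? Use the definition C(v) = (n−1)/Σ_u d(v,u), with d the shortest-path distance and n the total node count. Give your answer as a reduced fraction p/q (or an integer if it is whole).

3/5

Distances from Mona: Akira:1, Alice:1, Ana:2, Chen:2, Dee:2, Frank:2, Hiro:1, Simone:2, Yara:2. Sum = 15.
n = 10, so closeness = 9/15 = 3/5.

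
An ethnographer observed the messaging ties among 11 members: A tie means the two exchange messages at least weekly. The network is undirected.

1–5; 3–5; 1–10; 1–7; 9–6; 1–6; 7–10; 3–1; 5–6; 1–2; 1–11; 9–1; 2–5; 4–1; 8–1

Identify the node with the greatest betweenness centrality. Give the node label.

Unnormalized betweenness of each node: 1:38, 2:0, 3:0, 4:0, 5:3/2, 6:1/2, 7:0, 8:0, 9:0, 10:0, 11:0.
1 has the largest value, 38, making it the main broker — the node through which the most shortest paths run.

1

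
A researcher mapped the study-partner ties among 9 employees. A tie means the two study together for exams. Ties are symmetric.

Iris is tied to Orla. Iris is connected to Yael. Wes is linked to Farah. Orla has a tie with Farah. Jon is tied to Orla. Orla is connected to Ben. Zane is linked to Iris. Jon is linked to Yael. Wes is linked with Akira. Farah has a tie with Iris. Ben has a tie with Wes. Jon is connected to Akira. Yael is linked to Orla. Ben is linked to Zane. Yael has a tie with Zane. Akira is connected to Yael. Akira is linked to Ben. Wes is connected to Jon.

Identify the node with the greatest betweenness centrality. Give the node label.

Unnormalized betweenness of each node: Akira:7/6, Ben:5/2, Farah:4/3, Iris:11/6, Jon:7/6, Orla:19/6, Wes:7/3, Yael:11/3, Zane:5/6.
Yael has the largest value, 11/3, making it the main broker — the node through which the most shortest paths run.

Yael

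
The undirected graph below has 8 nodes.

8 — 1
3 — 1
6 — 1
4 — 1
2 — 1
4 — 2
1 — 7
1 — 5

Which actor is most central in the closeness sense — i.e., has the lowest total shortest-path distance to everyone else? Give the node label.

Farness (sum of distances to all others) for each node — 1:7, 2:12, 3:13, 4:12, 5:13, 6:13, 7:13, 8:13.
The smallest farness is 7, for 1, so 1 has the highest closeness.

1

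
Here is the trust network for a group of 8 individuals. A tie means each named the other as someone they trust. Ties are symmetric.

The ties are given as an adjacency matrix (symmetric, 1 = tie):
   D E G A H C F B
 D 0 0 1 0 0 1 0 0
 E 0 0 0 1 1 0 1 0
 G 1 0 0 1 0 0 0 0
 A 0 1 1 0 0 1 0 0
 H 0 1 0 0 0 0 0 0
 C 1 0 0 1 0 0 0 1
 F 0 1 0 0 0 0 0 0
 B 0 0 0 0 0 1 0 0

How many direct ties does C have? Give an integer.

3

C is directly tied to A, B, and D. That is 3 neighbors, so the degree of C is 3.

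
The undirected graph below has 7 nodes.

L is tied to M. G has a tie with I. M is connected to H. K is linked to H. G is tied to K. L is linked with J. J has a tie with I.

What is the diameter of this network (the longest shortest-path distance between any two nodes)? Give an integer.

Eccentricity of each node (its greatest distance to any other): G:3, H:3, I:3, J:3, K:3, L:3, M:3.
The maximum eccentricity is 3, realized for instance by the pair J–K via J – I – G – K. So the diameter is 3.

3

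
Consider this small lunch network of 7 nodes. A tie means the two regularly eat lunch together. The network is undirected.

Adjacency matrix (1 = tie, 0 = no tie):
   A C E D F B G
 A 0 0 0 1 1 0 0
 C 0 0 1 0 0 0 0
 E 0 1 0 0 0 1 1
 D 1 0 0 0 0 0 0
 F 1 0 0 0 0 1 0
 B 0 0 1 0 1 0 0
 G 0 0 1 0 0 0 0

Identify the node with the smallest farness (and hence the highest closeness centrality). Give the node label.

B

Farness (sum of distances to all others) for each node — A:15, B:11, C:17, D:20, E:12, F:12, G:17.
The smallest farness is 11, for B, so B has the highest closeness.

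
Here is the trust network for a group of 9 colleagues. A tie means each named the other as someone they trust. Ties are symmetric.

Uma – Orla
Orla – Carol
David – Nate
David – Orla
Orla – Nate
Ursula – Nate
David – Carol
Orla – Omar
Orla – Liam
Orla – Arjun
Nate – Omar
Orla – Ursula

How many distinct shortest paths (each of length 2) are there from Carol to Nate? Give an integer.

The shortest distance is 2. The length-2 paths are: Carol–Orla–Nate; Carol–David–Nate.
That gives 2 distinct shortest paths.

2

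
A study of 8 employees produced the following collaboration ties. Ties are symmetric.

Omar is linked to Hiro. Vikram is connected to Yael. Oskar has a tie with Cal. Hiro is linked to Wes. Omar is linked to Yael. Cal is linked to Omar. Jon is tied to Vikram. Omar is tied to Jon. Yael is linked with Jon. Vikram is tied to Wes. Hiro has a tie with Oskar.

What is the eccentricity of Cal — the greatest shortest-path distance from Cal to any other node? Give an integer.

3

Distances from Cal: Hiro:2, Jon:2, Omar:1, Oskar:1, Vikram:3, Wes:3, Yael:2.
The largest is 3 (to Vikram and Wes), so the eccentricity of Cal is 3.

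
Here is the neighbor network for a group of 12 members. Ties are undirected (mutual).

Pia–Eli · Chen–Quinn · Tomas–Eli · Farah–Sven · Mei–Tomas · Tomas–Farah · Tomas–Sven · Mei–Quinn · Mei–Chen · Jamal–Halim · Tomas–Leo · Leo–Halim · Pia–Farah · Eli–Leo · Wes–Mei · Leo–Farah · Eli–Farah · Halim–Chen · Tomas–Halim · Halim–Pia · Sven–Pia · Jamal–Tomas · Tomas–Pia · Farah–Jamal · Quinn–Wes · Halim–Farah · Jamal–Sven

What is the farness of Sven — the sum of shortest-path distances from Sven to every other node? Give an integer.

21

Distances from Sven: Chen:3, Eli:2, Farah:1, Halim:2, Jamal:1, Leo:2, Mei:2, Pia:1, Quinn:3, Tomas:1, Wes:3.
Sum = 3 + 2 + 1 + 2 + 1 + 2 + 2 + 1 + 3 + 1 + 3 = 21.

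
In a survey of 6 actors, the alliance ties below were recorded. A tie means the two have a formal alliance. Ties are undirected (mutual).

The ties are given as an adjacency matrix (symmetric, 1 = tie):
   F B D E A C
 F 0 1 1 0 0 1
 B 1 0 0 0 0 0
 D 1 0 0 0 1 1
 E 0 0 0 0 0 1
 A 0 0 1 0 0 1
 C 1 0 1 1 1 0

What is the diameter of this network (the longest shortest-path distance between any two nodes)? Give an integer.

3

Eccentricity of each node (its greatest distance to any other): A:3, B:3, C:2, D:2, E:3, F:2.
The maximum eccentricity is 3, realized for instance by the pair B–E via B – F – C – E. So the diameter is 3.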